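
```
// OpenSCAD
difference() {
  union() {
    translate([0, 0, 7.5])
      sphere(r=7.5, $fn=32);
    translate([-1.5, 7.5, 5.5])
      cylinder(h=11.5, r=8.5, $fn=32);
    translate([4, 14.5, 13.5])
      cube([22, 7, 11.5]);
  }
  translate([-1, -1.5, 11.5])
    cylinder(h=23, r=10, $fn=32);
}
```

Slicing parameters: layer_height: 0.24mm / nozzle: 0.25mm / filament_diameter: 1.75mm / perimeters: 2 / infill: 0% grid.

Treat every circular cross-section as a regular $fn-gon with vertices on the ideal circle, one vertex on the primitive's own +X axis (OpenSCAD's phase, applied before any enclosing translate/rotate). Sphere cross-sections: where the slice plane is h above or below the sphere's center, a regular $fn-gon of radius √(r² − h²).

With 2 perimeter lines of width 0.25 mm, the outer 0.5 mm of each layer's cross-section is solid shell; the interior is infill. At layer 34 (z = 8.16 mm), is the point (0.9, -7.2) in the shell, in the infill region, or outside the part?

shell

At z = 8.16 mm: the r=7.5 sphere contributes a regular 32-gon of circumradius √(7.5²−0.66²) = 7.471; the r=8.5 cylinder at (-1.5, 7.5) contributes a regular 32-gon of circumradius 8.5; the cube at (4, 14.5) is absent (z outside [13.5, 25]); Taking the union: the regions partially overlap (shared area 81.74 mm²), so overlapping operands fuse into one piece — 1 connected region; the cylinder at (-1, -1.5) does not reach this height (z outside [11.5, 34.5]); After the difference (first − rest): none of the subtracted shapes is present at this height, so the result so far is unchanged — 1 connected region. Overall, the cross-section is a single solid region. The nearest boundary edge runs (1.46, -7.33)→(-0.00, -7.47); distance from the point to it = 0.18 mm. The point is inside the cross-section, 0.18 mm from the nearest boundary — within the 0.5 mm shell band (2 × 0.25).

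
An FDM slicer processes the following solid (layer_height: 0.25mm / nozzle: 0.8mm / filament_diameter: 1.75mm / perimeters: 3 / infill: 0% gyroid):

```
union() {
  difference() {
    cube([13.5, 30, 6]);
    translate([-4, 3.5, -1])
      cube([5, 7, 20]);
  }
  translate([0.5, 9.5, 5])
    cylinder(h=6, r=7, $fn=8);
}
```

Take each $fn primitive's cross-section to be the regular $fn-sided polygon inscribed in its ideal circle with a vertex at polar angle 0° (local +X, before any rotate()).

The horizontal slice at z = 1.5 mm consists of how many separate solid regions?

1

At z = 1.5 mm: the cube is present — its section is the full 13.5×30 rectangle; the cube at (-4, 3.5) is present — its section is the full 5×7 rectangle; Subtracting the remaining from the first: starting from the 13.5×30 cube, the 5×7 cube at (-4, 3.5) partially overlaps it — only the 7.00 mm² overlap (of its 35.00 mm²) is removed, clipping the outline — 1 connected region; the cylinder at (0.5, 9.5) does not reach this height (z outside [5, 11]); Combining (union): only that combined region is present, so the union is just that shape — 1 connected region. The result has 1 disconnected region.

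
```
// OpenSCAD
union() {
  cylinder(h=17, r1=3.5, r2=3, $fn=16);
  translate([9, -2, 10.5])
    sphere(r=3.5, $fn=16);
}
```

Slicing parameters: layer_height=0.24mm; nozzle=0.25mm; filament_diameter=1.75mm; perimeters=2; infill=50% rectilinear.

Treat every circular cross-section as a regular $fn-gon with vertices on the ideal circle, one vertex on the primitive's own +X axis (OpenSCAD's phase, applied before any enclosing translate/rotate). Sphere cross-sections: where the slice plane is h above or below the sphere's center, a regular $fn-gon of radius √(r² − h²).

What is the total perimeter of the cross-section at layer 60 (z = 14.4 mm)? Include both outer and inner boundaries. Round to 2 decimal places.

At z = 14.4 mm: the cone contributes a regular 16-gon of circumradius 3.076 (interpolated between r1=3.5 and r2=3 at t=0.847) (perimeter = 2·16·3.076·sin(180°/16) = 19.21 mm); the sphere at (9, -2) is absent (|z−center|=3.900 > r=3.5); Combining (union): only the cone is present, so the union is just that shape — boundary = 19.21 mm. Overall, the cross-section is a single solid region. Total boundary length (outer) = 19.21 mm.

19.21 mm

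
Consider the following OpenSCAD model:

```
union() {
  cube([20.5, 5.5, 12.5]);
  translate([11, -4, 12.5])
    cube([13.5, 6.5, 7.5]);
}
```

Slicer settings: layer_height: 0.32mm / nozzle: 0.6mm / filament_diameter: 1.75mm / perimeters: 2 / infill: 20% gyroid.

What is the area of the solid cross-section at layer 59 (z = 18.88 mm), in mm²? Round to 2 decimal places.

87.75 mm²

At z = 18.88 mm: the cube is absent (z outside [0, 12.5]); the 13.5×6.5 cube at (11, -4) contributes its full rectangle (area 87.75 mm²); Taking the union: only the 13.5×6.5 cube at (11, -4) is present, so the union is just that shape — area = 87.75 mm². Overall, the cross-section is a single solid region. Net area = 87.75 mm².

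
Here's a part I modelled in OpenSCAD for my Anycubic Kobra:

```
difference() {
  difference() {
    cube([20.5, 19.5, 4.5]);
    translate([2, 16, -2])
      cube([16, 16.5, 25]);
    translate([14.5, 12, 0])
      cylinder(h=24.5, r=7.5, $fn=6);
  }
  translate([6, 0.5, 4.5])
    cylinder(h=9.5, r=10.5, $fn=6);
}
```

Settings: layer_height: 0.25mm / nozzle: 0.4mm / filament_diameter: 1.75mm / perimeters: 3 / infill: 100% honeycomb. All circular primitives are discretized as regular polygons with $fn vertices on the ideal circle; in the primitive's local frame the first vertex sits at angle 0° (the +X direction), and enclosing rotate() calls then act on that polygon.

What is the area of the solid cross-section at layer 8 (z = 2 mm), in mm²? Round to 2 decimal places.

221.39 mm²

At z = 2 mm: the cube is present — its section is the full 20.5×19.5 rectangle (area 399.75 mm²); the cube at (2, 16) is present — its section is the full 16×16.5 rectangle (area 264.00 mm²); the cylinder at (14.5, 12): section is a regular 6-gon, circumradius r=7.5 (area = (6/2)·7.500²·sin(360°/6) = 146.14 mm²); Subtracting the remaining from the first: starting from the 20.5×19.5 cube (399.75 mm²), the 16×16.5 cube at (2, 16) partially overlaps it — only the 56.00 mm² overlap (of its 264.00 mm²) is removed, clipping the outline; the r=7.5 cylinder at (14.5, 12) partially overlaps it — only the 122.36 mm² overlap (of its 146.14 mm²) is removed, clipping the outline — area = 221.39 mm²; the cylinder at (6, 0.5) does not reach this height (z outside [4.5, 14]); After the difference (first − rest): none of the subtracted shapes is present at this height, so the result so far is unchanged — area = 221.39 mm². Overall, the cross-section has 2 separate islands. Net area = 221.39 mm².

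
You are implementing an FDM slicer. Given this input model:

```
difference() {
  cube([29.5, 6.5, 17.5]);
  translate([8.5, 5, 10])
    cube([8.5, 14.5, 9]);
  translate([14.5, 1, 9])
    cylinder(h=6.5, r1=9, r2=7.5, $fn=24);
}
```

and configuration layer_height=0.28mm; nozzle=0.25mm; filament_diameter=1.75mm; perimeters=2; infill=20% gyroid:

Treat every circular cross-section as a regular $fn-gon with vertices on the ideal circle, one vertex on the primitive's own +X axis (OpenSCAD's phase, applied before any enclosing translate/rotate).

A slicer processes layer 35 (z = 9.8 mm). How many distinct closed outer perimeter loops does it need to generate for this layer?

At z = 9.8 mm: the cube (footprint 29.5×6.5) is included at this height; the cube at (8.5, 5) is absent (z outside [10, 19]); the cone at (14.5, 1) (r1=9→r2=7.5) has section circumradius 8.815 here — a regular 24-gon; Taking the first minus the rest: starting from the 29.5×6.5 cube, the cone at (14.5, 1) partially overlaps it — only the 107.14 mm² overlap (of its 241.36 mm²) is removed, clipping the outline — 2 connected regions. The result has 2 disconnected regions.

2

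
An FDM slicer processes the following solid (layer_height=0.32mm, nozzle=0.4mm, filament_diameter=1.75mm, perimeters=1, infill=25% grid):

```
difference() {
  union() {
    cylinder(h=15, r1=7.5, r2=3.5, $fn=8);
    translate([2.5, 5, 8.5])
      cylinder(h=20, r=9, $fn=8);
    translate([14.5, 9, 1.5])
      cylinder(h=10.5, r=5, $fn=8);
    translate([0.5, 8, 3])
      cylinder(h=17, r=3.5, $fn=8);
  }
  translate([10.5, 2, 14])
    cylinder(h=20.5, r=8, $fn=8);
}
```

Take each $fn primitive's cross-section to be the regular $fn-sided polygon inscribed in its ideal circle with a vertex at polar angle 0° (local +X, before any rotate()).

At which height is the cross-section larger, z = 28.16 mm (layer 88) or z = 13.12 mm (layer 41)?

layer 41 (z = 13.12 mm)

Layer 88 (z = 28.16): the cone is absent (z outside [0, 15]); the cylinder at (2.5, 5): section is a regular 8-gon, circumradius r=9 (area = (8/2)·9.000²·sin(360°/8) = 229.10 mm²); the cylinder at (14.5, 9) is absent (z outside [1.5, 12]); the cylinder at (0.5, 8) is not intersected at this z (z outside [3, 20]); Merging all regions: only the r=9 cylinder at (2.5, 5) is present, so the union is just that shape — area = 229.10 mm²; the r=8 cylinder at (10.5, 2) contributes a regular 8-gon of circumradius 8 (area = (8/2)·8.000²·sin(360°/8) = 181.02 mm²); Taking the first minus the rest: starting from that combined region (229.10 mm²), the r=8 cylinder at (10.5, 2) partially overlaps it — only the 72.19 mm² overlap (of its 181.02 mm²) is removed, clipping the outline — area = 156.91 mm². So its area = 156.91 mm². Layer 41 (z = 13.12): the cone: at t=0.875 of its height the radius interpolates to r₁+(r₂−r₁)t = 4.001, giving a regular 8-gon of that circumradius (area = (8/2)·4.001²·sin(360°/8) = 45.29 mm²); the r=9 cylinder at (2.5, 5) contributes a regular 8-gon of circumradius 9 (area = (8/2)·9.000²·sin(360°/8) = 229.10 mm²); the cylinder at (14.5, 9) does not reach this height (z outside [1.5, 12]); the cylinder at (0.5, 8): section is a regular 8-gon, circumradius r=3.5 (area = (8/2)·3.500²·sin(360°/8) = 34.65 mm²); Merging all regions: the regions partially overlap — summed areas 309.04 mm² minus the doubly-counted overlap 76.08 mm² gives 232.95 mm² — area = 232.95 mm²; the cylinder at (10.5, 2) is not intersected at this z (z outside [14, 34.5]); Taking the first minus the rest: none of the subtracted shapes is present at this height, so that combined region is unchanged — area = 232.95 mm². So its area = 232.95 mm². Layer 41 is larger (232.95 vs 156.91 mm²).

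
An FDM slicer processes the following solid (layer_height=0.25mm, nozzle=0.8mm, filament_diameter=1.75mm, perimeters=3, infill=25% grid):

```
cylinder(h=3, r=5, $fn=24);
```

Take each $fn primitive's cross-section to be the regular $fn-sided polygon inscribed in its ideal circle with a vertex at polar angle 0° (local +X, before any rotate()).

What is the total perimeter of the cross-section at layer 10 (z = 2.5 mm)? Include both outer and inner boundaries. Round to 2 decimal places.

31.33 mm

At z = 2.5 mm: the cylinder: section is a regular 24-gon, circumradius r=5 (perimeter = 2·24·5.000·sin(180°/24) = 31.33 mm). Overall, the cross-section is a single solid region. Total boundary length (outer) = 31.33 mm.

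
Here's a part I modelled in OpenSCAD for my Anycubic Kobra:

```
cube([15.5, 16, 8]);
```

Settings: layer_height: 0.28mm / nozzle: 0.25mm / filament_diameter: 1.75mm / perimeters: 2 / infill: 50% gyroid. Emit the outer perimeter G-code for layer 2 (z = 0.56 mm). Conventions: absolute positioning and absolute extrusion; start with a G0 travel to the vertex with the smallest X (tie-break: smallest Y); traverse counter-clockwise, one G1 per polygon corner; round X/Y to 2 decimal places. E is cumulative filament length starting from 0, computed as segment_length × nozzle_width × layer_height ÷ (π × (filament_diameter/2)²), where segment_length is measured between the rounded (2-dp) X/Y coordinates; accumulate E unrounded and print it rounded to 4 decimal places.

G0 X0.00 Y0.00 Z0.56
G1 X15.50 Y0.00 E0.4511
G1 X15.50 Y16.00 E0.9167
G1 X0.00 Y16.00 E1.3678
G1 X0.00 Y0.00 E1.8335

At z = 0.56 mm: the cube is present — its section is the full 15.5×16 rectangle. The outline is a single polygon with 4 vertices. Extrusion per mm of travel: 0.25 × 0.28 / (π × 0.875²) = 0.029103. Accumulating E over each segment gives final E = 1.8335.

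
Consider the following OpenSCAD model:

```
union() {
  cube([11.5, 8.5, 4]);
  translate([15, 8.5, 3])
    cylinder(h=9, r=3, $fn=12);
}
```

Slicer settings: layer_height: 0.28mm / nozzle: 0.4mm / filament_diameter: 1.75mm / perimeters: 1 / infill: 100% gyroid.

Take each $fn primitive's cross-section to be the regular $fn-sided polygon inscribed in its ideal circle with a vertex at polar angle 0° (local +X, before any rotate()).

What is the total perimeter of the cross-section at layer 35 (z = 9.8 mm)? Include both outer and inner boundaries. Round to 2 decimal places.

18.63 mm

At z = 9.8 mm: the cube is not intersected at this z (z outside [0, 4]); the r=3 cylinder at (15, 8.5) gives a regular 12-gon of circumradius 3 (constant along its height) (perimeter = 2·12·3.000·sin(180°/12) = 18.63 mm); Merging all regions: only the r=3 cylinder at (15, 8.5) is present, so the union is just that shape — boundary = 18.63 mm. Overall, the cross-section is a single solid region. Total boundary length (outer) = 18.63 mm.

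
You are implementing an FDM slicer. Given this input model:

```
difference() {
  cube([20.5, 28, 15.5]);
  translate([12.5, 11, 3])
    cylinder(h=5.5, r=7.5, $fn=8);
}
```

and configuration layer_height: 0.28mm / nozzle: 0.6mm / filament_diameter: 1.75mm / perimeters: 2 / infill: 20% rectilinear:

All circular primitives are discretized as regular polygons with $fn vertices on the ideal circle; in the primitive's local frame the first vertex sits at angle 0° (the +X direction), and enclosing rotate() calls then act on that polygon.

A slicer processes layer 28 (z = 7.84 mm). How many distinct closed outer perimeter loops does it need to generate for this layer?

1

At z = 7.84 mm: the 20.5×28 cube contributes its full rectangle; the r=7.5 cylinder at (12.5, 11) gives a regular 8-gon of circumradius 7.5 (constant along its height); Subtracting the remaining from the first: starting from the 20.5×28 cube, the r=7.5 cylinder at (12.5, 11) lies wholly inside it (removes its full 159.10 mm² and its 45.92 mm outline becomes a hole wall) — 1 connected region with 1 hole. The result has 1 disconnected region.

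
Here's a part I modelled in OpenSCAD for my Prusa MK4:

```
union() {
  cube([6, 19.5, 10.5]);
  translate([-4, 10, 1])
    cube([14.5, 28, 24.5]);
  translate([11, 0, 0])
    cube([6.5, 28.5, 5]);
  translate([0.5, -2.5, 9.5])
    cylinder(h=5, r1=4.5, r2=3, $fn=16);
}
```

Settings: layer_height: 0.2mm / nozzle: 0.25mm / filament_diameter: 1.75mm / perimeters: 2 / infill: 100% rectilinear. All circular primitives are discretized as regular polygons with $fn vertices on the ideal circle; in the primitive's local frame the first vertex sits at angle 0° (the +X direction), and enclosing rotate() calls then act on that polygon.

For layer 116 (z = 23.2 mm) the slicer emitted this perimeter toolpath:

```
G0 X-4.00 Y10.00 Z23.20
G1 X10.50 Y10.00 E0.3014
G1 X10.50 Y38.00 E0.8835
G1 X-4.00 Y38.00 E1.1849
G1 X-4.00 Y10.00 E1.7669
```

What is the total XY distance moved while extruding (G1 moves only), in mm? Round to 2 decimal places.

Sum the Euclidean lengths of each G1 segment: total = 85.00 mm.

85.00 mm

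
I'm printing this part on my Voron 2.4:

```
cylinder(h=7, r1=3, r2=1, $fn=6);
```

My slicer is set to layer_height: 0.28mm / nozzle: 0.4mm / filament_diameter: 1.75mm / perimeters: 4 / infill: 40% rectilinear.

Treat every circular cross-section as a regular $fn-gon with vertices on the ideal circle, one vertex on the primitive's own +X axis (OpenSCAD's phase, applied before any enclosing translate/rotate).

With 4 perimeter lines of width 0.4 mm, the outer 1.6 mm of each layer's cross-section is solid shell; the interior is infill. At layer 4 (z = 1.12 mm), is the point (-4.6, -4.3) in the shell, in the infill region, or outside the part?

At z = 1.12 mm: the cone (r1=3→r2=1) has section circumradius 2.680 here — a regular 6-gon. Overall, the cross-section is a single solid region. The nearest boundary edge runs (-2.68, 0.00)→(-1.34, -2.32); distance from the point to it = 3.81 mm. The point is not inside any of the regions above, so it lies outside the cross-section (3.81 mm from the nearest boundary).

outside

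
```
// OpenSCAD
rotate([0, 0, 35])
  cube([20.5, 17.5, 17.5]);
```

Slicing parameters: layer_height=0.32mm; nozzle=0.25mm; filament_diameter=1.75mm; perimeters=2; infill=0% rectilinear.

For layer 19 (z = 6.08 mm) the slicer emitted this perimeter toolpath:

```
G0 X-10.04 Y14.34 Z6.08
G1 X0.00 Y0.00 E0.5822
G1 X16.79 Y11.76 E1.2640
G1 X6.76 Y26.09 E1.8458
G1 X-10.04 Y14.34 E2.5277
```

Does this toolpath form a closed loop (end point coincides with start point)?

yes

Start point (G0): (-10.04, 14.34). End point (last G1): the path returns to the start — closed.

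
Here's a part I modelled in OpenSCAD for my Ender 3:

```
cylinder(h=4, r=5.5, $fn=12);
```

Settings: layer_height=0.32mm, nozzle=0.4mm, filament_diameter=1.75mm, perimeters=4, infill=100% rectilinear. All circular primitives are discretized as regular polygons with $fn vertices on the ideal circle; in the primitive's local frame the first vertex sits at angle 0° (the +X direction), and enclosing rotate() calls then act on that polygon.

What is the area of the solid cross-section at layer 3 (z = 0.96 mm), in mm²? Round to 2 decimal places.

90.75 mm²

At z = 0.96 mm: the cylinder: section is a regular 12-gon, circumradius r=5.5 (area = (12/2)·5.500²·sin(360°/12) = 90.75 mm²). Overall, the cross-section is a single solid region. Net area = 90.75 mm².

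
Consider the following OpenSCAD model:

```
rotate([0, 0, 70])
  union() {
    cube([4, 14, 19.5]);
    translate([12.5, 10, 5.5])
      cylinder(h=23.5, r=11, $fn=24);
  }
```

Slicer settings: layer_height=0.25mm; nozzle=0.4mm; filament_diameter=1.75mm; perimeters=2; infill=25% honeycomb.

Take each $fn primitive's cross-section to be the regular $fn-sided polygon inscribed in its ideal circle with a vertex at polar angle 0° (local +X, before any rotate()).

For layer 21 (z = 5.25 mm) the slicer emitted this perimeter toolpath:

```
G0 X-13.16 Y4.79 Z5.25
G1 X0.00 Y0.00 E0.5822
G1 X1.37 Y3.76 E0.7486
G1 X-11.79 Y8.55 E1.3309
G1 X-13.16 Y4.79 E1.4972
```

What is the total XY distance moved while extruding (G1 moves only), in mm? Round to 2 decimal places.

Sum the Euclidean lengths of each G1 segment: total = 36.01 mm.

36.01 mm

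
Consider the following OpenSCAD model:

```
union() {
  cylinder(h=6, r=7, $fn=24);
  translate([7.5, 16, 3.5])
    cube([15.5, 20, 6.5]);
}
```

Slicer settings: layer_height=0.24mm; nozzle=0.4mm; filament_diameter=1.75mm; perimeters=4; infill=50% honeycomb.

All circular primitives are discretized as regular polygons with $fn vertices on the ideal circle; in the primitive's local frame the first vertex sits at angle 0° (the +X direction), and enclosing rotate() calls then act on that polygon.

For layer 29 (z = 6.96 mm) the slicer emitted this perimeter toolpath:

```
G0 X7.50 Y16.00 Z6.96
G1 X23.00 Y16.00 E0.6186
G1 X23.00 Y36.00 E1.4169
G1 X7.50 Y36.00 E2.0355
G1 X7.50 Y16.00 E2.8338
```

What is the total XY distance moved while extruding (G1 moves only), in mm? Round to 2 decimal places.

Sum the Euclidean lengths of each G1 segment: total = 71.00 mm.

71.00 mm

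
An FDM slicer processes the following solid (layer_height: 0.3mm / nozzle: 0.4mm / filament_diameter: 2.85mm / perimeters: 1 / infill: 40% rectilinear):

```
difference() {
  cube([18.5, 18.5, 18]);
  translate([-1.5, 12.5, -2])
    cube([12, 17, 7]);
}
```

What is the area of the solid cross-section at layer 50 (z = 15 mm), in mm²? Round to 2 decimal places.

342.25 mm²

At z = 15 mm: the cube is present — its section is the full 18.5×18.5 rectangle (area 342.25 mm²); the cube at (-1.5, 12.5) is absent (z outside [-2, 5]); After the difference (first − rest): none of the subtracted shapes is present at this height, so the 18.5×18.5 cube is unchanged — area = 342.25 mm². Overall, the cross-section is a single solid region. Net area = 342.25 mm².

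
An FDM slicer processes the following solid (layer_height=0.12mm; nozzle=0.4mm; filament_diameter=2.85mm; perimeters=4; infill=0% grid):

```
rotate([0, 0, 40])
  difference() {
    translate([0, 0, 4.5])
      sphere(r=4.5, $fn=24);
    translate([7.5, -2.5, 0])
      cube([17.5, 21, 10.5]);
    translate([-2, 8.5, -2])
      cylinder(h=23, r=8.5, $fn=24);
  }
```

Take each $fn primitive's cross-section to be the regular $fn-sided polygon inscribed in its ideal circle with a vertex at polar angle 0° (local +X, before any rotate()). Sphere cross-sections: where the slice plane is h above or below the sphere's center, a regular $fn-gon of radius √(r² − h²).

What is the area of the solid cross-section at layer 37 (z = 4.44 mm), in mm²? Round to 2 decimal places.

At z = 4.44 mm: the sphere: section is a regular 24-gon, circumradius = √(r²−h²) = √(4.5²−0.06²) = 4.500 (area = (24/2)·4.500²·sin(360°/24) = 62.88 mm²); the cube at (7.5, -2.5) (footprint 17.5×21) is included at this height (area 367.50 mm²); the r=8.5 cylinder at (-2, 8.5) gives a regular 24-gon of circumradius 8.5 (constant along its height) (area = (24/2)·8.500²·sin(360°/24) = 224.40 mm²); Taking the first minus the rest: starting from the r=4.5 sphere (62.88 mm²), the 17.5×21 cube at (7.5, -2.5) misses the remaining region (no effect); the r=8.5 cylinder at (-2, 8.5) partially overlaps it — only the 25.48 mm² overlap (of its 224.40 mm²) is removed, clipping the outline — area = 37.40 mm²; (rotated 40° about Z; rotation is an isometry so areas/perimeters/island counts are preserved). Overall, the cross-section is a single solid region. Net area = 37.40 mm².

37.40 mm²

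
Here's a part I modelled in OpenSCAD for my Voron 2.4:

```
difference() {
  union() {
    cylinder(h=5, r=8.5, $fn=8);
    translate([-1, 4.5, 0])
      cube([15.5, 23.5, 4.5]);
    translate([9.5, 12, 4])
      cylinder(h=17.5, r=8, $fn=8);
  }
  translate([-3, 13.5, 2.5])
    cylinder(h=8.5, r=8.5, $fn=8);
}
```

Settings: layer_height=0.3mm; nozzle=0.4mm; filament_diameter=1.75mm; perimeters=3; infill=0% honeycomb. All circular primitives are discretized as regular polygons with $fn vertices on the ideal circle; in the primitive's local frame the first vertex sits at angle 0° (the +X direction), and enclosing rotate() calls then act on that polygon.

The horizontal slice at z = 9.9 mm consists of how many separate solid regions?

At z = 9.9 mm: the cylinder is not intersected at this z (z outside [0, 5]); the cube at (-1, 4.5) is not intersected at this z (z outside [0, 4.5]); the r=8 cylinder at (9.5, 12) gives a regular 8-gon of circumradius 8 (constant along its height); Merging all regions: only the r=8 cylinder at (9.5, 12) is present, so the union is just that shape — 1 connected region; the r=8.5 cylinder at (-3, 13.5) gives a regular 8-gon of circumradius 8.5 (constant along its height); After the difference (first − rest): starting from that combined region, the r=8.5 cylinder at (-3, 13.5) partially overlaps it — only the 18.85 mm² overlap (of its 204.35 mm²) is removed, clipping the outline — 1 connected region. The result has 1 disconnected region.

1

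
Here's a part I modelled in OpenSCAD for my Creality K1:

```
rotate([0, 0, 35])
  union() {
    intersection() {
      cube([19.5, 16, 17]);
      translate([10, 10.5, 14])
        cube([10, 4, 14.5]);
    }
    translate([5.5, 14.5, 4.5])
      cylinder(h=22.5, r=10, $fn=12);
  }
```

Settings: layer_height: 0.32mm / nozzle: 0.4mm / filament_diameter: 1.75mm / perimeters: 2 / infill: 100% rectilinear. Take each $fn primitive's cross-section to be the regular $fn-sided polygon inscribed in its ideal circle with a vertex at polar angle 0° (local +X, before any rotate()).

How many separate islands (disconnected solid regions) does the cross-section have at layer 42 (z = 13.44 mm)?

1

At z = 13.44 mm: the cube (footprint 19.5×16) is included at this height; the cube at (10, 10.5) does not reach this height (z outside [14, 28.5]); Keeping only the common overlap: at least one operand is absent at this height, so nothing remains; the cylinder at (5.5, 14.5): section is a regular 12-gon, circumradius r=10; Combining (union): only the r=10 cylinder at (5.5, 14.5) is present, so the union is just that shape — 1 connected region; (rotated 35° about Z; rotation is an isometry so areas/perimeters/island counts are preserved). Overall, the cross-section is a single solid region. Island count = 1.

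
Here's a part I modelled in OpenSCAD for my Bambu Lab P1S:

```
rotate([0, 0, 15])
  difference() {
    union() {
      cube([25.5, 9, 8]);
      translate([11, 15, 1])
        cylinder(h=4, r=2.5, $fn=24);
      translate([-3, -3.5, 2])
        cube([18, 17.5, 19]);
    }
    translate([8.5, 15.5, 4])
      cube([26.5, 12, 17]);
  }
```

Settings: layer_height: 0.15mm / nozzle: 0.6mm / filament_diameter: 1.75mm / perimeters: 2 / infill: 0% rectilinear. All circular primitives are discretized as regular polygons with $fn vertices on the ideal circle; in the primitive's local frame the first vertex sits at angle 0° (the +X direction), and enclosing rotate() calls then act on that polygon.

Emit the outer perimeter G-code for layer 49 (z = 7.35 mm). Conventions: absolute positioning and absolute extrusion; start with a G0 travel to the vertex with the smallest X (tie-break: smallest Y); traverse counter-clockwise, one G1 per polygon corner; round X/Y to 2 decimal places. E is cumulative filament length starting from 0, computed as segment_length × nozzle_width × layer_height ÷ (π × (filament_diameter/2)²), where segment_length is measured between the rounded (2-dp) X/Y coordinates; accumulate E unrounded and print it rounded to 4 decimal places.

G0 X-6.52 Y12.75 Z7.35
G1 X-1.99 Y-4.16 E0.6550
G1 X15.39 Y0.50 E1.3283
G1 X14.49 Y3.88 E1.4592
G1 X24.63 Y6.60 E1.8520
G1 X22.30 Y15.29 E2.1887
G1 X12.16 Y12.58 E2.5814
G1 X10.87 Y17.41 E2.7685
G1 X-6.52 Y12.75 E3.4421

At z = 7.35 mm: the cube (footprint 25.5×9) is included at this height; the cylinder at (11, 15) is absent (z outside [1, 5]); the cube at (-3, -3.5) (footprint 18×17.5) is included at this height; Merging all regions: the regions partially overlap (shared area 135.00 mm²), so overlapping operands fuse into one piece — 1 connected region; the cube at (8.5, 15.5) is present — its section is the full 26.5×12 rectangle; After the difference (first − rest): starting from that combined region, the 26.5×12 cube at (8.5, 15.5) misses the remaining region (no effect) — 1 connected region; (whole slice rotated 15° about Z — lengths, areas and connectivity unchanged). The outline is a single polygon with 8 vertices. Extrusion per mm of travel: 0.6 × 0.15 / (π × 0.875²) = 0.037418. Accumulating E over each segment gives final E = 3.4421.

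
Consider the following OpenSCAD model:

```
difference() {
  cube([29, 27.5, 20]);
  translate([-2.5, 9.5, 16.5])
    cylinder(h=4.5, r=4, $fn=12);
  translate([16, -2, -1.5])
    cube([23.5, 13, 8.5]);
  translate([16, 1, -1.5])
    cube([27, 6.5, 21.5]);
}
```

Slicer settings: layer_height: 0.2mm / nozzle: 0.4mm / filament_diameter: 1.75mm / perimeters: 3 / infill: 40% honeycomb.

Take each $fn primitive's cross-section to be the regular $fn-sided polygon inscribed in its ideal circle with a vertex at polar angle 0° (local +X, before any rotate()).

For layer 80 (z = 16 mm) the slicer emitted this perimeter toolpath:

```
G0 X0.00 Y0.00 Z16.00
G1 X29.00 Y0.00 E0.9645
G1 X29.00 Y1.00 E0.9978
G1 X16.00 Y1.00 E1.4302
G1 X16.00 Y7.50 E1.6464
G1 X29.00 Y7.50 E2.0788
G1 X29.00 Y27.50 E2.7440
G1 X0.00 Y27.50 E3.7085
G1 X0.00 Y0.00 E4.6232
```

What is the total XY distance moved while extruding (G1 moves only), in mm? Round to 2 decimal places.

139.00 mm

Sum the Euclidean lengths of each G1 segment: total = 139.00 mm.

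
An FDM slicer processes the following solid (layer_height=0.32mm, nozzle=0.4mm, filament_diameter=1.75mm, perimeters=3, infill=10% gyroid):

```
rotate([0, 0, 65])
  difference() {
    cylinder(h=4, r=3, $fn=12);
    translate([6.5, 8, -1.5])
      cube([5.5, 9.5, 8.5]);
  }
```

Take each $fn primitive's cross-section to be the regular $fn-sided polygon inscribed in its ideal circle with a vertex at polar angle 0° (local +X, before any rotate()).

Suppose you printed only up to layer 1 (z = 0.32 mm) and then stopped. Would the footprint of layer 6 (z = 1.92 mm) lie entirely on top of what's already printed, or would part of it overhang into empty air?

Compare the two slices. At z = 0.32: the cylinder: section is a regular 12-gon, circumradius r=3 (area = (12/2)·3.000²·sin(360°/12) = 27.00 mm²); the 5.5×9.5 cube at (6.5, 8) contributes its full rectangle (area 52.25 mm²); After the difference (first − rest): starting from the r=3 cylinder (27.00 mm²), the 5.5×9.5 cube at (6.5, 8) misses the remaining region (no effect) — area = 27.00 mm²; (whole slice rotated 65° about Z — lengths, areas and connectivity unchanged). At z = 1.92: the r=3 cylinder gives a regular 12-gon of circumradius 3 (constant along its height) (area = (12/2)·3.000²·sin(360°/12) = 27.00 mm²); the cube at (6.5, 8) (footprint 5.5×9.5) is included at this height (area 52.25 mm²); Taking the first minus the rest: starting from the r=3 cylinder (27.00 mm²), the 5.5×9.5 cube at (6.5, 8) misses the remaining region (no effect) — area = 27.00 mm²; (rotated 65° about Z; rotation is an isometry so areas/perimeters/island counts are preserved). Checking containment: the cross-section at z = 1.92 is a subset of the cross-section at z = 0.32.

entirely on top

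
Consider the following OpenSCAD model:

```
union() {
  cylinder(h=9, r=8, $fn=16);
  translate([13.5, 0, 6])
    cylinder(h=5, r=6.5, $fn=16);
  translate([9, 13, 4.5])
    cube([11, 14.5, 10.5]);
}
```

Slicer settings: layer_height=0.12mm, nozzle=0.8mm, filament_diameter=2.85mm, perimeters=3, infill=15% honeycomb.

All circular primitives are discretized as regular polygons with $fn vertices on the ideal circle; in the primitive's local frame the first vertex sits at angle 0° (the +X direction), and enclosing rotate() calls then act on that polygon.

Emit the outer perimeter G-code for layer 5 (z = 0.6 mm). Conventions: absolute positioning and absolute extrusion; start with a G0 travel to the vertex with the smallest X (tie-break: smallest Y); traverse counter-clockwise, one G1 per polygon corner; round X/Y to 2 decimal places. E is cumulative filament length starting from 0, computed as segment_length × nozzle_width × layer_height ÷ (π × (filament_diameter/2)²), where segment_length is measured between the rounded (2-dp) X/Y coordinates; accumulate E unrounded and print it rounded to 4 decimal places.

At z = 0.6 mm: the r=8 cylinder gives a regular 16-gon of circumradius 8 (constant along its height); the cylinder at (13.5, 0) is not intersected at this z (z outside [6, 11]); the cube at (9, 13) is not intersected at this z (z outside [4.5, 15]); Combining (union): only the r=8 cylinder is present, so the union is just that shape — 1 connected region. The outline is a single polygon with 16 vertices. Extrusion per mm of travel: 0.8 × 0.12 / (π × 1.425²) = 0.015048. Accumulating E over each segment gives final E = 0.7516.

G0 X-8.00 Y0.00 Z0.60
G1 X-7.39 Y-3.06 E0.0470
G1 X-5.66 Y-5.66 E0.0940
G1 X-3.06 Y-7.39 E0.1409
G1 X0.00 Y-8.00 E0.1879
G1 X3.06 Y-7.39 E0.2349
G1 X5.66 Y-5.66 E0.2819
G1 X7.39 Y-3.06 E0.3288
G1 X8.00 Y0.00 E0.3758
G1 X7.39 Y3.06 E0.4228
G1 X5.66 Y5.66 E0.4698
G1 X3.06 Y7.39 E0.5167
G1 X0.00 Y8.00 E0.5637
G1 X-3.06 Y7.39 E0.6107
G1 X-5.66 Y5.66 E0.6577
G1 X-7.39 Y3.06 E0.7046
G1 X-8.00 Y0.00 E0.7516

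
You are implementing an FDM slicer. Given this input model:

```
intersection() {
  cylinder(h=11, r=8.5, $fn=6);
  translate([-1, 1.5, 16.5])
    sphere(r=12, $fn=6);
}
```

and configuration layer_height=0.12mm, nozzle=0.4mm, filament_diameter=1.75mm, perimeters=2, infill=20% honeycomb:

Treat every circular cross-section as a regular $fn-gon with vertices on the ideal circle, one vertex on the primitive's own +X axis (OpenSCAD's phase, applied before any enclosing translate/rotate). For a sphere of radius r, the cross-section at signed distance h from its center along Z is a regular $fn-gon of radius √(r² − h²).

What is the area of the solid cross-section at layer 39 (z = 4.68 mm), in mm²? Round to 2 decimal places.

At z = 4.68 mm: the cylinder: section is a regular 6-gon, circumradius r=8.5 (area = (6/2)·8.500²·sin(360°/6) = 187.71 mm²); the r=12 sphere at (-1, 1.5) contributes a regular 6-gon of circumradius √(12²−11.82²) = 2.071 (area = (6/2)·2.071²·sin(360°/6) = 11.14 mm²); After intersecting: the r=12 sphere at (-1, 1.5) lies inside the r=8.5 cylinder, so the common part is the r=12 sphere at (-1, 1.5) itself — area = 11.14 mm². Overall, the cross-section is a single solid region. Net area = 11.14 mm².

11.14 mm²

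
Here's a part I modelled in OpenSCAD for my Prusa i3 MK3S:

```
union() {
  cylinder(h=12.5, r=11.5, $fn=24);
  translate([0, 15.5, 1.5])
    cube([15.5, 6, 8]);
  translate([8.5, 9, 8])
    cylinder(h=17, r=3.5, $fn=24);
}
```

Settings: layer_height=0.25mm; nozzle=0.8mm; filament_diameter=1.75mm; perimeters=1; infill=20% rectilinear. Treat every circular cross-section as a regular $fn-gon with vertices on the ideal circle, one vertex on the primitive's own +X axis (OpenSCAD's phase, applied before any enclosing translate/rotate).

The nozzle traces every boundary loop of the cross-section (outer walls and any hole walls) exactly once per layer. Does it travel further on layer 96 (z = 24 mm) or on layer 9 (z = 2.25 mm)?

Layer 96 (z = 24): the cylinder is absent (z outside [0, 12.5]); the cube at (0, 15.5) does not reach this height (z outside [1.5, 9.5]); the cylinder at (8.5, 9): section is a regular 24-gon, circumradius r=3.5 (perimeter = 2·24·3.500·sin(180°/24) = 21.93 mm); Combining (union): only the r=3.5 cylinder at (8.5, 9) is present, so the union is just that shape — boundary = 21.93 mm. So its perimeter = 21.93 mm. Layer 9 (z = 2.25): the cylinder: section is a regular 24-gon, circumradius r=11.5 (perimeter = 2·24·11.500·sin(180°/24) = 72.05 mm); the cube at (0, 15.5) (footprint 15.5×6) is included at this height (perimeter 43.00 mm); the cylinder at (8.5, 9) does not reach this height (z outside [8, 25]); Combining (union): the 2 present regions are separate (no shared area or edge), so areas and boundary lengths simply add and each stays a separate island — boundary = 115.05 mm. So its perimeter = 115.05 mm. Layer 9 is larger (115.05 vs 21.93 mm).

layer 9 (z = 2.25 mm)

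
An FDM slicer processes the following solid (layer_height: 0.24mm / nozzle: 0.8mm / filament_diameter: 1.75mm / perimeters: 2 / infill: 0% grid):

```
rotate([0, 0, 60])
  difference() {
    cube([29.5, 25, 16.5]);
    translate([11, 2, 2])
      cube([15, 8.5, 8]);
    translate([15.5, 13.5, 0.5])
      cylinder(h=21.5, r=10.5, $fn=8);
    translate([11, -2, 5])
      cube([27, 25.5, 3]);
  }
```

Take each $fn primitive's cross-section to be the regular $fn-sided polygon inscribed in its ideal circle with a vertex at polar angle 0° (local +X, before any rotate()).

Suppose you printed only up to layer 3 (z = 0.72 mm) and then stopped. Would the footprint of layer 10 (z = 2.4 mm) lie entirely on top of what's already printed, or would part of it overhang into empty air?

entirely on top

Compare the two slices. At z = 0.72: the cube is present — its section is the full 29.5×25 rectangle (area 737.50 mm²); the cube at (11, 2) is absent (z outside [2, 10]); the r=10.5 cylinder at (15.5, 13.5) contributes a regular 8-gon of circumradius 10.5 (area = (8/2)·10.500²·sin(360°/8) = 311.83 mm²); the cube at (11, -2) does not reach this height (z outside [5, 8]); After the difference (first − rest): starting from the 29.5×25 cube (737.50 mm²), the r=10.5 cylinder at (15.5, 13.5) lies wholly inside it (removes its full 311.83 mm² and its 64.29 mm outline becomes a hole wall) — area = 425.67 mm²; (whole slice rotated 60° about Z — lengths, areas and connectivity unchanged). At z = 2.4: the cube (footprint 29.5×25) is included at this height (area 737.50 mm²); the cube at (11, 2) is present — its section is the full 15×8.5 rectangle (area 127.50 mm²); the r=10.5 cylinder at (15.5, 13.5) contributes a regular 8-gon of circumradius 10.5 (area = (8/2)·10.500²·sin(360°/8) = 311.83 mm²); the cube at (11, -2) is not intersected at this z (z outside [5, 8]); Subtracting the remaining from the first: starting from the 29.5×25 cube (737.50 mm²), the 15×8.5 cube at (11, 2) lies wholly inside it (removes its full 127.50 mm² and its 47.00 mm outline becomes a hole wall); the r=10.5 cylinder at (15.5, 13.5) partially overlaps it — only the 233.96 mm² overlap (of its 311.83 mm²) is removed, clipping the outline — area = 376.04 mm²; (rotated 60° about Z; rotation is an isometry so areas/perimeters/island counts are preserved). Checking containment: the cross-section at z = 2.4 is a subset of the cross-section at z = 0.72.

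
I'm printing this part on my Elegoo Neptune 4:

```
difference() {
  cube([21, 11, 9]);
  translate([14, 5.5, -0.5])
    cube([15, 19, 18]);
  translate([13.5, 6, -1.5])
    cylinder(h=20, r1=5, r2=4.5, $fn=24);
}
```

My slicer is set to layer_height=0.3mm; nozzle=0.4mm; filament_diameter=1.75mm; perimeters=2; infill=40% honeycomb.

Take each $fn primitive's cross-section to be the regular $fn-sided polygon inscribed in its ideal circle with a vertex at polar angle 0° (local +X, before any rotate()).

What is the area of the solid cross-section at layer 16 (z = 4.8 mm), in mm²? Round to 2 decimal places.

At z = 4.8 mm: the 21×11 cube contributes its full rectangle (area 231.00 mm²); the cube at (14, 5.5) is present — its section is the full 15×19 rectangle (area 285.00 mm²); the cone at (13.5, 6) (r1=5→r2=4.5) has section circumradius 4.843 here — a regular 24-gon (area = (24/2)·4.843²·sin(360°/24) = 72.83 mm²); Subtracting the remaining from the first: starting from the 21×11 cube (231.00 mm²), the 15×19 cube at (14, 5.5) partially overlaps it — only the 38.50 mm² overlap (of its 285.00 mm²) is removed, clipping the outline; the cone at (13.5, 6) partially overlaps it — only the 54.87 mm² overlap (of its 72.83 mm²) is removed, clipping the outline — area = 137.63 mm². Overall, the cross-section is a single solid region. Net area = 137.63 mm².

137.63 mm²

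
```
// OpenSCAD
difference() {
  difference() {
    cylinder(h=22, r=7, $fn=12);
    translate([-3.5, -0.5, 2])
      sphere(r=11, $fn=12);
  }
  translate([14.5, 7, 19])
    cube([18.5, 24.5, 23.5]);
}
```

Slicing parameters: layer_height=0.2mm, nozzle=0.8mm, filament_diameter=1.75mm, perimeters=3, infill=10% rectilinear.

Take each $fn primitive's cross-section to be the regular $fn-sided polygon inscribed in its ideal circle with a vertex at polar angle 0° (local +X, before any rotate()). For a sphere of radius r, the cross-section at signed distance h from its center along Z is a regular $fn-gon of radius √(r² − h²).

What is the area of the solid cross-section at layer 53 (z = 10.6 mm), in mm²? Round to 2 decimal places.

At z = 10.6 mm: the r=7 cylinder gives a regular 12-gon of circumradius 7 (constant along its height) (area = (12/2)·7.000²·sin(360°/12) = 147.00 mm²); the r=11 sphere at (-3.5, -0.5) contributes a regular 12-gon of circumradius √(11²−8.6²) = 6.859 (area = (12/2)·6.859²·sin(360°/12) = 141.12 mm²); After the difference (first − rest): starting from the r=7 cylinder (147.00 mm²), the r=11 sphere at (-3.5, -0.5) partially overlaps it — only the 96.69 mm² overlap (of its 141.12 mm²) is removed, clipping the outline — area = 50.31 mm²; the cube at (14.5, 7) does not reach this height (z outside [19, 42.5]); Subtracting the remaining from the first: none of the subtracted shapes is present at this height, so that combined region is unchanged — area = 50.31 mm². Overall, the cross-section is a single solid region. Net area = 50.31 mm².

50.31 mm²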